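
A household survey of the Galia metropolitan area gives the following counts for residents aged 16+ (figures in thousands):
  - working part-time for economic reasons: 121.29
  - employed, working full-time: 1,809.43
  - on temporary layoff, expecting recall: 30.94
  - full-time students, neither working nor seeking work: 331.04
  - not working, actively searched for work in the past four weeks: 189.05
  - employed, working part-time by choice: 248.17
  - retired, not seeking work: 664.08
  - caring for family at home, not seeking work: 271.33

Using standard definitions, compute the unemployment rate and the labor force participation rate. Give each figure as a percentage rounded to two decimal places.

Employed = 121.29 + 1,809.43 + 248.17 = 2,178.89 thousand (anyone who worked, including part-time for economic reasons, counts as employed).
Unemployed = 30.94 + 189.05 = 219.99 thousand (jobless and actively searching, or on temporary layoff).
Labor force = 2,178.89 + 219.99 = 2,398.88 thousand.
Not in labor force = 331.04 + 664.08 + 271.33 = 1,266.45 thousand (those not working and not actively searching are outside the labor force).
Civilian working-age population = 2,398.88 + 1,266.45 = 3,665.33 thousand.
Unemployment rate = 219.99 / 2,398.88 = 9.17%.
Labor force participation rate = 2,398.88 / 3,665.33 = 65.45%.

Unemployment rate ≈ 9.17%; labor force participation rate ≈ 65.45%.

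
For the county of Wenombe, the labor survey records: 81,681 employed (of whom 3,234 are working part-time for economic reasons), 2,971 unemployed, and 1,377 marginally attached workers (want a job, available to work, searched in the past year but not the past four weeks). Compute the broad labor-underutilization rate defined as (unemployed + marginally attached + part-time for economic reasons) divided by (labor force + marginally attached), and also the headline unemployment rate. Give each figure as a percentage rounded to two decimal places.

Labor force = 81,681 + 2,971 = 84,652.
Numerator = 2,971 + 1,377 + 3,234 = 7,582.
Denominator = 84,652 + 1,377 = 86,029.
Broad rate = 7,582 / 86,029 = 8.81%.
Headline unemployment rate = 2,971 / 84,652 = 3.51%.

Broad underutilization rate ≈ 8.81%; headline unemployment rate ≈ 3.51%.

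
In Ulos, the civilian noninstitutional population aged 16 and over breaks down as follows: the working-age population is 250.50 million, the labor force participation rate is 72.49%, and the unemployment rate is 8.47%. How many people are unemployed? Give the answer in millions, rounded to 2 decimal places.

Labor force = 0.7249 × 250.50 = 181.59 million.
Unemployed = 0.0847 × 181.59 ≈ 15.38 million.

About 15.38 million are unemployed.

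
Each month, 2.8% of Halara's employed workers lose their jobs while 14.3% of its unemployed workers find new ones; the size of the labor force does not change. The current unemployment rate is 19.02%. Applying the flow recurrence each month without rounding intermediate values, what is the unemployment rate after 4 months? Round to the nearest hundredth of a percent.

Unemployment rate after four months ≈ 17.62%.

With a fixed labor force, u_{t+1} = u_t + s·(1−u_t) − f·u_t = u_t·(1−s−f) + s.
Here 1−s−f = 0.829 and s = 0.028.
u_1 = 0.190200 × 0.829 + 0.028 = 0.185676.
u_2 = 0.185676 × 0.829 + 0.028 = 0.181925.
u_3 = 0.181925 × 0.829 + 0.028 = 0.178816.
u_4 = 0.178816 × 0.829 + 0.028 = 0.176238.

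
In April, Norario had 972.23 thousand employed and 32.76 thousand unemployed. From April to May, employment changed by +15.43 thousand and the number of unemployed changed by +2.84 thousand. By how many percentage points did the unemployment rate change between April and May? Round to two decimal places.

April: labor force = 972.23 + 32.76 = 1,004.99; u = 32.76/1,004.99 = 3.26%.
May: labor force = 987.66 + 35.60 = 1,023.26; u = 35.60/1,023.26 = 3.48%.
Change = 3.48% − 3.26% = +0.22 pp.

The unemployment rate changed by +0.22 percentage points.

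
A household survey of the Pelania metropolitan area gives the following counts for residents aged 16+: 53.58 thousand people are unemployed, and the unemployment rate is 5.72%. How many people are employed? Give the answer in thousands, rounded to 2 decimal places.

Labor force = U / u = 53.58 / 0.0572 ≈ 936.71 thousand.
Employed = labor force − unemployed = 936.71 − 53.58 = 883.13 thousand.

About 883.13 thousand are employed.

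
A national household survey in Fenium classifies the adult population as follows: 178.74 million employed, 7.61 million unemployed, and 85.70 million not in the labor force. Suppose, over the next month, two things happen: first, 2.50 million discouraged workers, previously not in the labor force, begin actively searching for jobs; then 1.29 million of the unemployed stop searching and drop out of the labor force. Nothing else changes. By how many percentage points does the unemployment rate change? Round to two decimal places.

Initially, labor force = 178.74 + 7.61 = 186.35 million, so u = 7.61/186.35 = 4.08%.
After the first change, unemployed and labor force both rise by 2.50 → E = 178.74, U = 10.11, labor force = 188.85 million.
After the second change, unemployed and labor force both fall by 1.29 → E = 178.74, U = 8.82, labor force = 187.56 million.
New unemployment rate = 8.82 / 187.56 = 4.70%.
Change = 4.70% − 4.08% = +0.62 percentage points.

The unemployment rate changes by +0.62 percentage points.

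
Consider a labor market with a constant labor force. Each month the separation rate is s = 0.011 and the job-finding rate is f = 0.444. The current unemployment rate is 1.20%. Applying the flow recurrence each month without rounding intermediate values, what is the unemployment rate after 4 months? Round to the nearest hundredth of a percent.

With a fixed labor force, u_{t+1} = u_t + s·(1−u_t) − f·u_t = u_t·(1−s−f) + s.
Here 1−s−f = 0.545 and s = 0.011.
u_1 = 0.012000 × 0.545 + 0.011 = 0.017540.
u_2 = 0.017540 × 0.545 + 0.011 = 0.020559.
u_3 = 0.020559 × 0.545 + 0.011 = 0.022205.
u_4 = 0.022205 × 0.545 + 0.011 = 0.023102.

Unemployment rate after four months ≈ 2.31%.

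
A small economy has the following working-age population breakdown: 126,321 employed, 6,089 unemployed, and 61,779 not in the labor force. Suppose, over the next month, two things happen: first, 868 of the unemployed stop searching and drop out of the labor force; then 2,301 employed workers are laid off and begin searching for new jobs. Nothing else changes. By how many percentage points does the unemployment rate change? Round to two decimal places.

Initially, labor force = 126,321 + 6,089 = 132,410, so u = 6,089/132,410 = 4.60%.
After the first change, unemployed and labor force both fall by 868 → E = 126,321, U = 5,221, labor force = 131,542.
After the second change, employed falls and unemployed rises by 2,301; labor force unchanged → E = 124,020, U = 7,522, labor force = 131,542.
New unemployment rate = 7,522 / 131,542 = 5.72%.
Change = 5.72% − 4.60% = +1.12 percentage points.

The unemployment rate changes by +1.12 percentage points.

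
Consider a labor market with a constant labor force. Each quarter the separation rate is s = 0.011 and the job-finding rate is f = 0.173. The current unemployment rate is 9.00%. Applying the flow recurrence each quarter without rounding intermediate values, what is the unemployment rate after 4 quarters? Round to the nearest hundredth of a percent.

Unemployment rate after four quarters ≈ 7.32%.

With a fixed labor force, u_{t+1} = u_t + s·(1−u_t) − f·u_t = u_t·(1−s−f) + s.
Here 1−s−f = 0.816 and s = 0.011.
u_1 = 0.090000 × 0.816 + 0.011 = 0.084440.
u_2 = 0.084440 × 0.816 + 0.011 = 0.079903.
u_3 = 0.079903 × 0.816 + 0.011 = 0.076201.
u_4 = 0.076201 × 0.816 + 0.011 = 0.073180.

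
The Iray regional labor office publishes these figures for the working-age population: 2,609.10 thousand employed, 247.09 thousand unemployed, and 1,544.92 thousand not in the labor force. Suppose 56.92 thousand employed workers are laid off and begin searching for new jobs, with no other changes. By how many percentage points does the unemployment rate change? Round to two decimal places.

Initially, labor force = 2,609.10 + 247.09 = 2,856.19 thousand, so u = 247.09/2,856.19 = 8.65%.
After the change, employed falls and unemployed rises by 56.92; labor force unchanged → E = 2,552.18, U = 304.01, labor force = 2,856.19 thousand.
New unemployment rate = 304.01 / 2,856.19 = 10.64%.
Change = 10.64% − 8.65% = +1.99 percentage points.

The unemployment rate changes by +1.99 percentage points.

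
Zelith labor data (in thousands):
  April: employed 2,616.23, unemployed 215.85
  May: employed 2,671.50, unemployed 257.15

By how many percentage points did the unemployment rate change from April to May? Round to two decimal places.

The unemployment rate changed by +1.16 percentage points.

April: labor force = 2,616.23 + 215.85 = 2,832.08; u = 215.85/2,832.08 = 7.62%.
May: labor force = 2,671.50 + 257.15 = 2,928.65; u = 257.15/2,928.65 = 8.78%.
Change = 8.78% − 7.62% = +1.16 pp.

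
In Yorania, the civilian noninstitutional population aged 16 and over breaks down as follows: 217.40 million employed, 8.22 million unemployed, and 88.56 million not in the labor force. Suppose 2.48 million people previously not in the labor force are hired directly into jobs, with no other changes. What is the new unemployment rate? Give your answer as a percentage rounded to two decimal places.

New unemployment rate ≈ 3.60%.

Initially, labor force = 217.40 + 8.22 = 225.62 million, so u = 8.22/225.62 = 3.64%.
After the change, employed and labor force both rise by 2.48; unemployed unchanged → E = 219.88, U = 8.22, labor force = 228.10 million.
New unemployment rate = 8.22 / 228.10 = 3.60%.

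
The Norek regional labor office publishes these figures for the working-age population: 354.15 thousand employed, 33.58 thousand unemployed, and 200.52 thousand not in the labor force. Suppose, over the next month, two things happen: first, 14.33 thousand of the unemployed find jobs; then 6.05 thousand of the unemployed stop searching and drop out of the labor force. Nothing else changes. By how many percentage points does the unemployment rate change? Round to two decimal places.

The unemployment rate changes by −5.20 percentage points.

Initially, labor force = 354.15 + 33.58 = 387.73 thousand, so u = 33.58/387.73 = 8.66%.
After the first change, unemployed falls and employed rises by 14.33; labor force unchanged → E = 368.48, U = 19.25, labor force = 387.73 thousand.
After the second change, unemployed and labor force both fall by 6.05 → E = 368.48, U = 13.20, labor force = 381.68 thousand.
New unemployment rate = 13.20 / 381.68 = 3.46%.
Change = 3.46% − 8.66% = −5.20 percentage points.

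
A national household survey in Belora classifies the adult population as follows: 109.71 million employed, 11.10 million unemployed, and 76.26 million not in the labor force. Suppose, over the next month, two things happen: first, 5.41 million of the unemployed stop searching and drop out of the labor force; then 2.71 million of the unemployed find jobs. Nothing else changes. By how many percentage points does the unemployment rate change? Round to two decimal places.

Initially, labor force = 109.71 + 11.10 = 120.81 million, so u = 11.10/120.81 = 9.19%.
After the first change, unemployed and labor force both fall by 5.41 → E = 109.71, U = 5.69, labor force = 115.40 million.
After the second change, unemployed falls and employed rises by 2.71; labor force unchanged → E = 112.42, U = 2.98, labor force = 115.40 million.
New unemployment rate = 2.98 / 115.40 = 2.58%.
Change = 2.58% − 9.19% = −6.61 percentage points.

The unemployment rate changes by −6.61 percentage points.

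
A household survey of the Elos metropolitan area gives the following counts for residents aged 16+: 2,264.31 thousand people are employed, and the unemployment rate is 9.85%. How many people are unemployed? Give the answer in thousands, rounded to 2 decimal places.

Let U be the number unemployed. The labor force is E + U, and U/(E+U) = 0.0985.
So U = 0.0985 × 2,264.31 / (1 − 0.0985) = 223.0345 / 0.9015 ≈ 247.40 thousand.

About 247.40 thousand are unemployed.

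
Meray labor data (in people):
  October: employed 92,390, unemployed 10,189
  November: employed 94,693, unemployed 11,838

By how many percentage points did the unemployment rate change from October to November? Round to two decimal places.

October: labor force = 92,390 + 10,189 = 102,579; u = 10,189/102,579 = 9.93%.
November: labor force = 94,693 + 11,838 = 106,531; u = 11,838/106,531 = 11.11%.
Change = 11.11% − 9.93% = +1.18 pp.

The unemployment rate changed by +1.18 percentage points.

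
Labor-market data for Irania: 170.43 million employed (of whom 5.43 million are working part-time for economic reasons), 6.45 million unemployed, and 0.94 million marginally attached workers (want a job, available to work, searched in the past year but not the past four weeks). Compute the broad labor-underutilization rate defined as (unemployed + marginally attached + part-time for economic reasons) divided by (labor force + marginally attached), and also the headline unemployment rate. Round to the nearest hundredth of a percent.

Broad underutilization rate ≈ 7.21%; headline unemployment rate ≈ 3.65%.

Labor force = 170.43 + 6.45 = 176.88 million.
Numerator = 6.45 + 0.94 + 5.43 = 12.82 million.
Denominator = 176.88 + 0.94 = 177.82 million.
Broad rate = 12.82 / 177.82 = 7.21%.
Headline unemployment rate = 6.45 / 176.88 = 3.65%.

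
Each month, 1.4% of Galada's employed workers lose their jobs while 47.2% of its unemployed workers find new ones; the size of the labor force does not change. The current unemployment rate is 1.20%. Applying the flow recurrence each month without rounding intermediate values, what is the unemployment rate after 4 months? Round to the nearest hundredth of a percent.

With a fixed labor force, u_{t+1} = u_t + s·(1−u_t) − f·u_t = u_t·(1−s−f) + s.
Here 1−s−f = 0.514 and s = 0.014.
u_1 = 0.012000 × 0.514 + 0.014 = 0.020168.
u_2 = 0.020168 × 0.514 + 0.014 = 0.024366.
u_3 = 0.024366 × 0.514 + 0.014 = 0.026524.
u_4 = 0.026524 × 0.514 + 0.014 = 0.027633.

Unemployment rate after four months ≈ 2.76%.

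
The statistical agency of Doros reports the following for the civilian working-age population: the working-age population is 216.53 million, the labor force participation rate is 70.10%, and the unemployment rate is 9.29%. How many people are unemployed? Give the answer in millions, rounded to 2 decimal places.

Labor force = 0.7010 × 216.53 = 151.79 million.
Unemployed = 0.0929 × 151.79 ≈ 14.10 million.

About 14.10 million are unemployed.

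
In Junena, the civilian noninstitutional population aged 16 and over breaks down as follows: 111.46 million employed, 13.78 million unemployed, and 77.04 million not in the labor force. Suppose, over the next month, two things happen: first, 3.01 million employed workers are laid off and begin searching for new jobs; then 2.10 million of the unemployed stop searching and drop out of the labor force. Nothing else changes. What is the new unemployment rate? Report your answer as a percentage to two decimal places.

New unemployment rate ≈ 11.93%.

Initially, labor force = 111.46 + 13.78 = 125.24 million, so u = 13.78/125.24 = 11.00%.
After the first change, employed falls and unemployed rises by 3.01; labor force unchanged → E = 108.45, U = 16.79, labor force = 125.24 million.
After the second change, unemployed and labor force both fall by 2.10 → E = 108.45, U = 14.69, labor force = 123.14 million.
New unemployment rate = 14.69 / 123.14 = 11.93%.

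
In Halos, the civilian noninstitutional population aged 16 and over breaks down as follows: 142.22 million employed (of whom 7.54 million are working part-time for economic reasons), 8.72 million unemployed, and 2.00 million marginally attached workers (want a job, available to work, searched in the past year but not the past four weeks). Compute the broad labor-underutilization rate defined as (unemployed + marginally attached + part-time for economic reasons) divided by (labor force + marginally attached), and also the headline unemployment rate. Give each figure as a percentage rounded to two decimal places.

Broad underutilization rate ≈ 11.94%; headline unemployment rate ≈ 5.78%.

Labor force = 142.22 + 8.72 = 150.94 million.
Numerator = 8.72 + 2.00 + 7.54 = 18.26 million.
Denominator = 150.94 + 2.00 = 152.94 million.
Broad rate = 18.26 / 152.94 = 11.94%.
Headline unemployment rate = 8.72 / 150.94 = 5.78%.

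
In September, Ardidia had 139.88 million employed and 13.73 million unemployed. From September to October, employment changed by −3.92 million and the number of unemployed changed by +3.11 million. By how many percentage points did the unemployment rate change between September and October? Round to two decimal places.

The unemployment rate changed by +2.08 percentage points.

September: labor force = 139.88 + 13.73 = 153.61; u = 13.73/153.61 = 8.94%.
October: labor force = 135.96 + 16.84 = 152.80; u = 16.84/152.80 = 11.02%.
Change = 11.02% − 8.94% = +2.08 pp.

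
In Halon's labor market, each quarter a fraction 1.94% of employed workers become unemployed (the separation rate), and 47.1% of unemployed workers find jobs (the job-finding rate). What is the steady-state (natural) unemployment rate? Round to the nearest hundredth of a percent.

At steady state the flows balance: s·E = f·U, so U/(E+U) = s/(s+f).
u* = 1.94 / (1.94 + 47.1) = 1.94 / 49.04 = 3.96%.

Steady-state unemployment rate ≈ 3.96%.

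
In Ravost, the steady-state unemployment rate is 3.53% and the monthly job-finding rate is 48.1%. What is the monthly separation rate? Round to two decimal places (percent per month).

From u* = s/(s+f): s = u·f/(1−u).
s = 0.0353 × 48.1 / (1 − 0.0353) = 1.6979 / 0.9647 ≈ 1.76% per month.

Separation rate ≈ 1.76% per month.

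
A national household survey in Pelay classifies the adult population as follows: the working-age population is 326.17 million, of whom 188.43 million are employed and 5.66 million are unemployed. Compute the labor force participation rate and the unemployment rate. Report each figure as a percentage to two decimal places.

Labor force = employed + unemployed = 188.43 + 5.66 = 194.09 million.
Unemployment rate = 5.66 / 194.09 = 2.92%.
Labor force participation rate = 194.09 / 326.17 = 59.51%.

Labor force participation rate ≈ 59.51%; unemployment rate ≈ 2.92%.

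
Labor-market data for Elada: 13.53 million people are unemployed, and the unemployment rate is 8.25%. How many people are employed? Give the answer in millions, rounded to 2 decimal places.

Labor force = U / u = 13.53 / 0.0825 ≈ 164.00 million.
Employed = labor force − unemployed = 164.00 − 13.53 = 150.47 million.

About 150.47 million are employed.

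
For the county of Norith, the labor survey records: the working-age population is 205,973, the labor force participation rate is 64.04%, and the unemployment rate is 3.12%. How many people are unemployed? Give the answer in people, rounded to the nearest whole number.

Labor force = 0.6404 × 205,973 = 131,905.
Unemployed = 0.0312 × 131,905 ≈ 4,115.

About 4,115 are unemployed.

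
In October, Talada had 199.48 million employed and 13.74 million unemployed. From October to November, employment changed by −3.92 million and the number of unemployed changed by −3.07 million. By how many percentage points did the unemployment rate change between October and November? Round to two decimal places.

The unemployment rate changed by −1.27 percentage points.

October: labor force = 199.48 + 13.74 = 213.22; u = 13.74/213.22 = 6.44%.
November: labor force = 195.56 + 10.67 = 206.23; u = 10.67/206.23 = 5.17%.
Change = 5.17% − 6.44% = −1.27 pp.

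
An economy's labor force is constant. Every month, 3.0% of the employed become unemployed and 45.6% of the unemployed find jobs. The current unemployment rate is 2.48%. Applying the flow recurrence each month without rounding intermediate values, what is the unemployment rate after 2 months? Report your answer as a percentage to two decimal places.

Unemployment rate after two months ≈ 5.20%.

With a fixed labor force, u_{t+1} = u_t + s·(1−u_t) − f·u_t = u_t·(1−s−f) + s.
Here 1−s−f = 0.514 and s = 0.030.
u_1 = 0.024800 × 0.514 + 0.030 = 0.042747.
u_2 = 0.042747 × 0.514 + 0.030 = 0.051972.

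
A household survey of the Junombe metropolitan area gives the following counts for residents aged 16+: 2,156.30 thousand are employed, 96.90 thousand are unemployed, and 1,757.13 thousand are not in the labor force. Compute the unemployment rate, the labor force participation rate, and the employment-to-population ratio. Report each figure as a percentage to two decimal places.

Unemployment rate ≈ 4.30%; labor force participation rate ≈ 56.18%; employment-population ratio ≈ 53.77%.

Labor force = employed + unemployed = 2,156.30 + 96.90 = 2,253.20 thousand.
Working-age population = 2,253.20 + 1,757.13 = 4,010.33 thousand.
Unemployment rate = 96.90 / 2,253.20 = 4.30%.
Labor force participation rate = 2,253.20 / 4,010.33 = 56.18%.
Employment-population ratio = 2,156.30 / 4,010.33 = 53.77%.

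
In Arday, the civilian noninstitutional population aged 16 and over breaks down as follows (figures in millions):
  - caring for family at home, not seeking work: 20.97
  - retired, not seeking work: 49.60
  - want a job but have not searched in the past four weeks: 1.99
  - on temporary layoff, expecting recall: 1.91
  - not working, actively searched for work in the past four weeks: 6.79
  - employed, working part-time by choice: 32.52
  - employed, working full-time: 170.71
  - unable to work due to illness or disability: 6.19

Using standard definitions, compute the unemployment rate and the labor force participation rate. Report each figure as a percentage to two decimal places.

Employed = 32.52 + 170.71 = 203.23 million.
Unemployed = 1.91 + 6.79 = 8.70 million (jobless and actively searching, or on temporary layoff).
Labor force = 203.23 + 8.70 = 211.93 million.
Not in labor force = 20.97 + 49.60 + 1.99 + 6.19 = 78.75 million (those not working and not actively searching are outside the labor force — including those who want a job but have given up searching).
Civilian working-age population = 211.93 + 78.75 = 290.68 million.
Unemployment rate = 8.70 / 211.93 = 4.11%.
Labor force participation rate = 211.93 / 290.68 = 72.91%.

Unemployment rate ≈ 4.11%; labor force participation rate ≈ 72.91%.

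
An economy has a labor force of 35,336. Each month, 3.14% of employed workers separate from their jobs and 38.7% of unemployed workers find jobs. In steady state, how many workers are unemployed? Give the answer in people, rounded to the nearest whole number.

Steady-state unemployment rate u* = s/(s+f) = 3.14/(3.14+38.7) = 0.075048.
Unemployed = u* × labor force = 0.075048 × 35,336 ≈ 2,652.

About 2,652 are unemployed in steady state.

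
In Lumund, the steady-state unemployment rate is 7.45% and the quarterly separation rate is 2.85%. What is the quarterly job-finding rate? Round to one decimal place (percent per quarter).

From u* = s/(s+f): f = s·(1−u)/u.
f = 2.85 × (1 − 0.0745) / 0.0745 = 2.6377 / 0.0745 ≈ 35.4% per quarter.

Job-finding rate ≈ 35.4% per quarter.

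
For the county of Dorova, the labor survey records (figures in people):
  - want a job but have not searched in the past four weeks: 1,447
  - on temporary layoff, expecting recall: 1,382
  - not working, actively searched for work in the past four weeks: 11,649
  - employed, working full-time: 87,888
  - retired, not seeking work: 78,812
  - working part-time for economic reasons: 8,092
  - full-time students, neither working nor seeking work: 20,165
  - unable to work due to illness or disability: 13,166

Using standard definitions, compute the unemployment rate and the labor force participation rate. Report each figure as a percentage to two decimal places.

Employed = 87,888 + 8,092 = 95,980 (anyone who worked, including part-time for economic reasons, counts as employed).
Unemployed = 1,382 + 11,649 = 13,031 (jobless and actively searching, or on temporary layoff).
Labor force = 95,980 + 13,031 = 109,011.
Not in labor force = 1,447 + 78,812 + 20,165 + 13,166 = 113,590 (those not working and not actively searching are outside the labor force — including those who want a job but have given up searching).
Civilian working-age population = 109,011 + 113,590 = 222,601.
Unemployment rate = 13,031 / 109,011 = 11.95%.
Labor force participation rate = 109,011 / 222,601 = 48.97%.

Unemployment rate ≈ 11.95%; labor force participation rate ≈ 48.97%.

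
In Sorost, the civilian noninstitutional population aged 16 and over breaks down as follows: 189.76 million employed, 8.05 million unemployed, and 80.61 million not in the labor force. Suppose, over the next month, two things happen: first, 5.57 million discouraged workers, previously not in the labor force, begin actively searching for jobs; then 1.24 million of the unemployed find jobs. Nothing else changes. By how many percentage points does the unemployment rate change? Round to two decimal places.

The unemployment rate changes by +2.02 percentage points.

Initially, labor force = 189.76 + 8.05 = 197.81 million, so u = 8.05/197.81 = 4.07%.
After the first change, unemployed and labor force both rise by 5.57 → E = 189.76, U = 13.62, labor force = 203.38 million.
After the second change, unemployed falls and employed rises by 1.24; labor force unchanged → E = 191.00, U = 12.38, labor force = 203.38 million.
New unemployment rate = 12.38 / 203.38 = 6.09%.
Change = 6.09% − 4.07% = +2.02 percentage points.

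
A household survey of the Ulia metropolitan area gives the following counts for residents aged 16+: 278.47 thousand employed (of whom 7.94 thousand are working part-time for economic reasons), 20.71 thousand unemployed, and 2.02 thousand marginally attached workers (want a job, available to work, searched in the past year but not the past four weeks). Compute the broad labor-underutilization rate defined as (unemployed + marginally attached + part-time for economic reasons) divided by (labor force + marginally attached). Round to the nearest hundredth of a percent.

Labor force = 278.47 + 20.71 = 299.18 thousand.
Numerator = 20.71 + 2.02 + 7.94 = 30.67 thousand.
Denominator = 299.18 + 2.02 = 301.20 thousand.
Broad rate = 30.67 / 301.20 = 10.18%.

Broad underutilization rate ≈ 10.18%.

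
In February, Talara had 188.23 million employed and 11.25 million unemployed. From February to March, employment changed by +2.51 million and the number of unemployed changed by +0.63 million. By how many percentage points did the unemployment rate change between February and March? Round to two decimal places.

February: labor force = 188.23 + 11.25 = 199.48; u = 11.25/199.48 = 5.64%.
March: labor force = 190.74 + 11.88 = 202.62; u = 11.88/202.62 = 5.86%.
Change = 5.86% − 5.64% = +0.22 pp.

The unemployment rate changed by +0.22 percentage points.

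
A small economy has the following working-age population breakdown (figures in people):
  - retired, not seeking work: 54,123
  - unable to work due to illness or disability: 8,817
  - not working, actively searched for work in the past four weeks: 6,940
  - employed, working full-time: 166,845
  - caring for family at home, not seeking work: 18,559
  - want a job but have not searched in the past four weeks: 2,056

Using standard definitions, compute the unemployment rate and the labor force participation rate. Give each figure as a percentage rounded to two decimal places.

Unemployment rate ≈ 3.99%; labor force participation rate ≈ 67.53%.

Employed = 166,845.
Unemployed = 6,940.
Labor force = 166,845 + 6,940 = 173,785.
Not in labor force = 54,123 + 8,817 + 18,559 + 2,056 = 83,555 (those not working and not actively searching are outside the labor force — including those who want a job but have given up searching).
Civilian working-age population = 173,785 + 83,555 = 257,340.
Unemployment rate = 6,940 / 173,785 = 3.99%.
Labor force participation rate = 173,785 / 257,340 = 67.53%.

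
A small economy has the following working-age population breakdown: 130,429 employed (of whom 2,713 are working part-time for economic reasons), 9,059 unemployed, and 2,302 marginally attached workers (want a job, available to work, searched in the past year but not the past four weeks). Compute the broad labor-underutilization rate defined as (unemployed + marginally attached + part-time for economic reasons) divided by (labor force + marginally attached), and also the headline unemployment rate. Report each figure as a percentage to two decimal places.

Labor force = 130,429 + 9,059 = 139,488.
Numerator = 9,059 + 2,302 + 2,713 = 14,074.
Denominator = 139,488 + 2,302 = 141,790.
Broad rate = 14,074 / 141,790 = 9.93%.
Headline unemployment rate = 9,059 / 139,488 = 6.49%.

Broad underutilization rate ≈ 9.93%; headline unemployment rate ≈ 6.49%.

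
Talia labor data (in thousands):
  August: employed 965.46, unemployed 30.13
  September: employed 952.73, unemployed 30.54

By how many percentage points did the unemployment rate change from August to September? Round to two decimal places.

The unemployment rate changed by +0.08 percentage points.

August: labor force = 965.46 + 30.13 = 995.59; u = 30.13/995.59 = 3.03%.
September: labor force = 952.73 + 30.54 = 983.27; u = 30.54/983.27 = 3.11%.
Change = 3.11% − 3.03% = +0.08 pp.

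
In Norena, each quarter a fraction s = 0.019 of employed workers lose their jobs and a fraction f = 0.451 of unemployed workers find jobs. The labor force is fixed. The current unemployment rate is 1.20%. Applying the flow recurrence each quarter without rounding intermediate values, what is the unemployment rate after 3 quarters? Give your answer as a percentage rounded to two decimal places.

Unemployment rate after three quarters ≈ 3.62%.

With a fixed labor force, u_{t+1} = u_t + s·(1−u_t) − f·u_t = u_t·(1−s−f) + s.
Here 1−s−f = 0.530 and s = 0.019.
u_1 = 0.012000 × 0.530 + 0.019 = 0.025360.
u_2 = 0.025360 × 0.530 + 0.019 = 0.032441.
u_3 = 0.032441 × 0.530 + 0.019 = 0.036194.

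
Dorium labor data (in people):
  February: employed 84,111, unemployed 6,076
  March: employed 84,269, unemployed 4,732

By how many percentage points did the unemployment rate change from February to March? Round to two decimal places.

The unemployment rate changed by −1.42 percentage points.

February: labor force = 84,111 + 6,076 = 90,187; u = 6,076/90,187 = 6.74%.
March: labor force = 84,269 + 4,732 = 89,001; u = 4,732/89,001 = 5.32%.
Change = 5.32% − 6.74% = −1.42 pp.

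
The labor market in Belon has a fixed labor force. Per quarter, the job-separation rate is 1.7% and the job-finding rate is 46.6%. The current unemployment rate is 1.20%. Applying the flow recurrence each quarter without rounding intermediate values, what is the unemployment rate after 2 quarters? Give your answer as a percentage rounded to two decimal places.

With a fixed labor force, u_{t+1} = u_t + s·(1−u_t) − f·u_t = u_t·(1−s−f) + s.
Here 1−s−f = 0.517 and s = 0.017.
u_1 = 0.012000 × 0.517 + 0.017 = 0.023204.
u_2 = 0.023204 × 0.517 + 0.017 = 0.028996.

Unemployment rate after two quarters ≈ 2.90%.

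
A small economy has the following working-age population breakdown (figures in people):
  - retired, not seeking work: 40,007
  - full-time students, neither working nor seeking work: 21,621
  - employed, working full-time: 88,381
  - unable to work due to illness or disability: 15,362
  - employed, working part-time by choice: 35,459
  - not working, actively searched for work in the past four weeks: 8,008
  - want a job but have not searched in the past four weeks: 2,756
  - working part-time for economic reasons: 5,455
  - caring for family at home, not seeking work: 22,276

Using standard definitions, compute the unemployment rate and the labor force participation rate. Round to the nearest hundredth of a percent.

Unemployment rate ≈ 5.83%; labor force participation rate ≈ 57.37%.

Employed = 88,381 + 35,459 + 5,455 = 129,295 (anyone who worked, including part-time for economic reasons, counts as employed).
Unemployed = 8,008.
Labor force = 129,295 + 8,008 = 137,303.
Not in labor force = 40,007 + 21,621 + 15,362 + 2,756 + 22,276 = 102,022 (those not working and not actively searching are outside the labor force — including those who want a job but have given up searching).
Civilian working-age population = 137,303 + 102,022 = 239,325.
Unemployment rate = 8,008 / 137,303 = 5.83%.
Labor force participation rate = 137,303 / 239,325 = 57.37%.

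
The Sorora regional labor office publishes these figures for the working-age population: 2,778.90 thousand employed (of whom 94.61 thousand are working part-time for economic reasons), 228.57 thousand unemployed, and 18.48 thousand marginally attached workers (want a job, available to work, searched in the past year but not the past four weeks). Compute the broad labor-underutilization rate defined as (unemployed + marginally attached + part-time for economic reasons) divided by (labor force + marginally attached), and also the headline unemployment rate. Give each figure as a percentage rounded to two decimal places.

Labor force = 2,778.90 + 228.57 = 3,007.47 thousand.
Numerator = 228.57 + 18.48 + 94.61 = 341.66 thousand.
Denominator = 3,007.47 + 18.48 = 3,025.95 thousand.
Broad rate = 341.66 / 3,025.95 = 11.29%.
Headline unemployment rate = 228.57 / 3,007.47 = 7.60%.

Broad underutilization rate ≈ 11.29%; headline unemployment rate ≈ 7.60%.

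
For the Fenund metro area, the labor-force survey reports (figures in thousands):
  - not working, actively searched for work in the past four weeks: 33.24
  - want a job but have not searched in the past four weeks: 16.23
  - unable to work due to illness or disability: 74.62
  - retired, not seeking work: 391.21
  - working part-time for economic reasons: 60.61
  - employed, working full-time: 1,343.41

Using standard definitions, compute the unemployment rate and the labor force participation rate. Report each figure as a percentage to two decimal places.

Unemployment rate ≈ 2.31%; labor force participation rate ≈ 74.88%.

Employed = 60.61 + 1,343.41 = 1,404.02 thousand (anyone who worked, including part-time for economic reasons, counts as employed).
Unemployed = 33.24 thousand.
Labor force = 1,404.02 + 33.24 = 1,437.26 thousand.
Not in labor force = 16.23 + 74.62 + 391.21 = 482.06 thousand (those not working and not actively searching are outside the labor force — including those who want a job but have given up searching).
Civilian working-age population = 1,437.26 + 482.06 = 1,919.32 thousand.
Unemployment rate = 33.24 / 1,437.26 = 2.31%.
Labor force participation rate = 1,437.26 / 1,919.32 = 74.88%.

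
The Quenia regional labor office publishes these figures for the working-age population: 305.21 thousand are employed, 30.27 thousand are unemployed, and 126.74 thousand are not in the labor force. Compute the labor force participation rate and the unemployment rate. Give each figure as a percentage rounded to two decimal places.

Labor force = employed + unemployed = 305.21 + 30.27 = 335.48 thousand.
Working-age population = 335.48 + 126.74 = 462.22 thousand.
Unemployment rate = 30.27 / 335.48 = 9.02%.
Labor force participation rate = 335.48 / 462.22 = 72.58%.

Labor force participation rate ≈ 72.58%; unemployment rate ≈ 9.02%.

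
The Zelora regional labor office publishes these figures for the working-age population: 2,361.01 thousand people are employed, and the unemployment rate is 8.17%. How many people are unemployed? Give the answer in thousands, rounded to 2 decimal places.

About 210.06 thousand are unemployed.

Let U be the number unemployed. The labor force is E + U, and U/(E+U) = 0.0817.
So U = 0.0817 × 2,361.01 / (1 − 0.0817) = 192.8945 / 0.9183 ≈ 210.06 thousand.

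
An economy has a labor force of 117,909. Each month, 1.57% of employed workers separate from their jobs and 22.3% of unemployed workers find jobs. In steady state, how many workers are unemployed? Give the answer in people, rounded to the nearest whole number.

About 7,755 are unemployed in steady state.

Steady-state unemployment rate u* = s/(s+f) = 1.57/(1.57+22.3) = 0.065773.
Unemployed = u* × labor force = 0.065773 × 117,909 ≈ 7,755.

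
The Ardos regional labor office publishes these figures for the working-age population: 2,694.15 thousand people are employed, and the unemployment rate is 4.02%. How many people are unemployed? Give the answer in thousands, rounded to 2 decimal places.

Let U be the number unemployed. The labor force is E + U, and U/(E+U) = 0.0402.
So U = 0.0402 × 2,694.15 / (1 − 0.0402) = 108.3048 / 0.9598 ≈ 112.84 thousand.

About 112.84 thousand are unemployed.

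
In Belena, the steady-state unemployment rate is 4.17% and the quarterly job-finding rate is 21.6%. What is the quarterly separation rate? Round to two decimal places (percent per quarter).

From u* = s/(s+f): s = u·f/(1−u).
s = 0.0417 × 21.6 / (1 − 0.0417) = 0.9007 / 0.9583 ≈ 0.94% per quarter.

Separation rate ≈ 0.94% per quarter.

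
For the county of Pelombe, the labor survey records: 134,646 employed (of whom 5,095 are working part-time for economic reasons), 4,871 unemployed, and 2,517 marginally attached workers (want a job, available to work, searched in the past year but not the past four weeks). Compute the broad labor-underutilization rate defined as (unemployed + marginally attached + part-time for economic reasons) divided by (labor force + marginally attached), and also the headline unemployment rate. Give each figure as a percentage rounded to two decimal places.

Broad underutilization rate ≈ 8.79%; headline unemployment rate ≈ 3.49%.

Labor force = 134,646 + 4,871 = 139,517.
Numerator = 4,871 + 2,517 + 5,095 = 12,483.
Denominator = 139,517 + 2,517 = 142,034.
Broad rate = 12,483 / 142,034 = 8.79%.
Headline unemployment rate = 4,871 / 139,517 = 3.49%.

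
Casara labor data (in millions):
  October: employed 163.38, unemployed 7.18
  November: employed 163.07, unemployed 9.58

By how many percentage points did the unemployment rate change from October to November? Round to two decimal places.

The unemployment rate changed by +1.34 percentage points.

October: labor force = 163.38 + 7.18 = 170.56; u = 7.18/170.56 = 4.21%.
November: labor force = 163.07 + 9.58 = 172.65; u = 9.58/172.65 = 5.55%.
Change = 5.55% − 4.21% = +1.34 pp.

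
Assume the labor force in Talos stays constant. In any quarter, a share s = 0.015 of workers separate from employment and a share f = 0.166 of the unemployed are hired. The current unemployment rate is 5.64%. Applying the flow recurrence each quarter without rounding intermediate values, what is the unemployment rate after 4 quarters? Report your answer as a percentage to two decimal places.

Unemployment rate after four quarters ≈ 7.10%.

With a fixed labor force, u_{t+1} = u_t + s·(1−u_t) − f·u_t = u_t·(1−s−f) + s.
Here 1−s−f = 0.819 and s = 0.015.
u_1 = 0.056400 × 0.819 + 0.015 = 0.061192.
u_2 = 0.061192 × 0.819 + 0.015 = 0.065116.
u_3 = 0.065116 × 0.819 + 0.015 = 0.068330.
u_4 = 0.068330 × 0.819 + 0.015 = 0.070962.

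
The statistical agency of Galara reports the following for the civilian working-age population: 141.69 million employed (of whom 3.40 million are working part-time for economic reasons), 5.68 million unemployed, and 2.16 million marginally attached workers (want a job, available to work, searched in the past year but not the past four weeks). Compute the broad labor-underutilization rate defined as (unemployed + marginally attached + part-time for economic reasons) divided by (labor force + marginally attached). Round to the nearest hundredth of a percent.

Labor force = 141.69 + 5.68 = 147.37 million.
Numerator = 5.68 + 2.16 + 3.40 = 11.24 million.
Denominator = 147.37 + 2.16 = 149.53 million.
Broad rate = 11.24 / 149.53 = 7.52%.

Broad underutilization rate ≈ 7.52%.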